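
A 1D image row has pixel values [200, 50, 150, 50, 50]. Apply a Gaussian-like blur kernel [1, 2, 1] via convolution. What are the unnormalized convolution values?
Convolve image row [200, 50, 150, 50, 50] with kernel [1, 2, 1]: y[0] = 200×1 = 200; y[1] = 200×2 + 50×1 = 450; y[2] = 200×1 + 50×2 + 150×1 = 450; y[3] = 50×1 + 150×2 + 50×1 = 400; y[4] = 150×1 + 50×2 + 50×1 = 300; y[5] = 50×1 + 50×2 = 150; y[6] = 50×1 = 50 → [200, 450, 450, 400, 300, 150, 50]. Normalization factor = sum(kernel) = 4.

[200, 450, 450, 400, 300, 150, 50]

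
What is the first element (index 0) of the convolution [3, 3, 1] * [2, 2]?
Use y[k] = Σ_i a[i]·b[k-i] at k=0. y[0] = 3×2 = 6

6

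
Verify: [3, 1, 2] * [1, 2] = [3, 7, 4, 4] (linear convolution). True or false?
Recompute linear convolution of [3, 1, 2] and [1, 2]: y[0] = 3×1 = 3; y[1] = 3×2 + 1×1 = 7; y[2] = 1×2 + 2×1 = 4; y[3] = 2×2 = 4 → [3, 7, 4, 4]. Given [3, 7, 4, 4] matches, so answer: Yes

Yes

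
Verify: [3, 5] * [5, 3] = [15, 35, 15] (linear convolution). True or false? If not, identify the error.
Recompute linear convolution of [3, 5] and [5, 3]: y[0] = 3×5 = 15; y[1] = 3×3 + 5×5 = 34; y[2] = 5×3 = 15 → [15, 34, 15]. Compare to given [15, 35, 15]: they differ at index 1: given 35, correct 34, so answer: No

No. Error at index 1: given 35, correct 34.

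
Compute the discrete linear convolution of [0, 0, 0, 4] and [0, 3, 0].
y[0] = 0×0 = 0; y[1] = 0×3 + 0×0 = 0; y[2] = 0×0 + 0×3 + 0×0 = 0; y[3] = 0×0 + 0×3 + 4×0 = 0; y[4] = 0×0 + 4×3 = 12; y[5] = 4×0 = 0

[0, 0, 0, 0, 12, 0]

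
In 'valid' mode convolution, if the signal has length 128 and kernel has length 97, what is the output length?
'Valid' mode counts only positions where the kernel fully overlaps the signal: m - n + 1 = 128 - 97 + 1 = 32

32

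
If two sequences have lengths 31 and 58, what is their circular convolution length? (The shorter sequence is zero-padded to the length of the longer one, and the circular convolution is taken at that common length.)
Circular convolution (zero-padding the shorter input) has length max(m, n) = max(31, 58) = 58

58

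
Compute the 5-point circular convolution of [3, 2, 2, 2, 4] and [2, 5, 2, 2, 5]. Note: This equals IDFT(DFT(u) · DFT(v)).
Either evaluate y[k] = Σ_j u[j]·v[(k-j) mod 5] directly, or use IDFT(DFT(u) · DFT(v)). y[0] = 3×2 + 2×5 + 2×2 + 2×2 + 4×5 = 44; y[1] = 3×5 + 2×2 + 2×5 + 2×2 + 4×2 = 41; y[2] = 3×2 + 2×5 + 2×2 + 2×5 + 4×2 = 38; y[3] = 3×2 + 2×2 + 2×5 + 2×2 + 4×5 = 44; y[4] = 3×5 + 2×2 + 2×2 + 2×5 + 4×2 = 41. Result: [44, 41, 38, 44, 41]

[44, 41, 38, 44, 41]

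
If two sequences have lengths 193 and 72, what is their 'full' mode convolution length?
Linear/full convolution length: m + n - 1 = 193 + 72 - 1 = 264

264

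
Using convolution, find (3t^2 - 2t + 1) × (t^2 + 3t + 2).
Ascending coefficients: a = [1, -2, 3], b = [2, 3, 1]. c[0] = 1×2 = 2; c[1] = 1×3 + -2×2 = -1; c[2] = 1×1 + -2×3 + 3×2 = 1; c[3] = -2×1 + 3×3 = 7; c[4] = 3×1 = 3. Result coefficients: [2, -1, 1, 7, 3] → 3t^4 + 7t^3 + t^2 - t + 2

3t^4 + 7t^3 + t^2 - t + 2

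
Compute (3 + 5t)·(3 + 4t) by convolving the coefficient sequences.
Ascending coefficients: a = [3, 5], b = [3, 4]. c[0] = 3×3 = 9; c[1] = 3×4 + 5×3 = 27; c[2] = 5×4 = 20. Result coefficients: [9, 27, 20] → 9 + 27t + 20t^2

9 + 27t + 20t^2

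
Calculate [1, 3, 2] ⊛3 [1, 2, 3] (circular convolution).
Use y[k] = Σ_j f[j]·g[(k-j) mod 3]. y[0] = 1×1 + 3×3 + 2×2 = 14; y[1] = 1×2 + 3×1 + 2×3 = 11; y[2] = 1×3 + 3×2 + 2×1 = 11. Result: [14, 11, 11]

[14, 11, 11]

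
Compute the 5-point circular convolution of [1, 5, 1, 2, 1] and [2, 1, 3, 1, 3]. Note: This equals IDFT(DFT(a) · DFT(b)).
Either evaluate y[k] = Σ_j a[j]·b[(k-j) mod 5] directly, or use IDFT(DFT(a) · DFT(b)). y[0] = 1×2 + 5×3 + 1×1 + 2×3 + 1×1 = 25; y[1] = 1×1 + 5×2 + 1×3 + 2×1 + 1×3 = 19; y[2] = 1×3 + 5×1 + 1×2 + 2×3 + 1×1 = 17; y[3] = 1×1 + 5×3 + 1×1 + 2×2 + 1×3 = 24; y[4] = 1×3 + 5×1 + 1×3 + 2×1 + 1×2 = 15. Result: [25, 19, 17, 24, 15]

[25, 19, 17, 24, 15]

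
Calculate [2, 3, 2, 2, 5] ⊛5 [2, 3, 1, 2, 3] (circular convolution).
Use y[k] = Σ_j a[j]·b[(k-j) mod 5]. y[0] = 2×2 + 3×3 + 2×2 + 2×1 + 5×3 = 34; y[1] = 2×3 + 3×2 + 2×3 + 2×2 + 5×1 = 27; y[2] = 2×1 + 3×3 + 2×2 + 2×3 + 5×2 = 31; y[3] = 2×2 + 3×1 + 2×3 + 2×2 + 5×3 = 32; y[4] = 2×3 + 3×2 + 2×1 + 2×3 + 5×2 = 30. Result: [34, 27, 31, 32, 30]

[34, 27, 31, 32, 30]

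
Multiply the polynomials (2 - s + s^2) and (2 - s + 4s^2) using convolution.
Ascending coefficients: a = [2, -1, 1], b = [2, -1, 4]. c[0] = 2×2 = 4; c[1] = 2×-1 + -1×2 = -4; c[2] = 2×4 + -1×-1 + 1×2 = 11; c[3] = -1×4 + 1×-1 = -5; c[4] = 1×4 = 4. Result coefficients: [4, -4, 11, -5, 4] → 4 - 4s + 11s^2 - 5s^3 + 4s^4

4 - 4s + 11s^2 - 5s^3 + 4s^4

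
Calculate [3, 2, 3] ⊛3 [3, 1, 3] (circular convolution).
Use y[k] = Σ_j u[j]·v[(k-j) mod 3]. y[0] = 3×3 + 2×3 + 3×1 = 18; y[1] = 3×1 + 2×3 + 3×3 = 18; y[2] = 3×3 + 2×1 + 3×3 = 20. Result: [18, 18, 20]

[18, 18, 20]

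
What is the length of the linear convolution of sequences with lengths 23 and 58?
Linear/full convolution length: m + n - 1 = 23 + 58 - 1 = 80

80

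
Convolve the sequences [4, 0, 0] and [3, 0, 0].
y[0] = 4×3 = 12; y[1] = 4×0 + 0×3 = 0; y[2] = 4×0 + 0×0 + 0×3 = 0; y[3] = 0×0 + 0×0 = 0; y[4] = 0×0 = 0

[12, 0, 0, 0, 0]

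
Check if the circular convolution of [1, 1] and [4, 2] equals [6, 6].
Recompute circular convolution of [1, 1] and [4, 2]: y[0] = 1×4 + 1×2 = 6; y[1] = 1×2 + 1×4 = 6 → [6, 6]. Given [6, 6] matches, so answer: Yes

Yes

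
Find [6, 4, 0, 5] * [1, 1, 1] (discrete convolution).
y[0] = 6×1 = 6; y[1] = 6×1 + 4×1 = 10; y[2] = 6×1 + 4×1 + 0×1 = 10; y[3] = 4×1 + 0×1 + 5×1 = 9; y[4] = 0×1 + 5×1 = 5; y[5] = 5×1 = 5

[6, 10, 10, 9, 5, 5]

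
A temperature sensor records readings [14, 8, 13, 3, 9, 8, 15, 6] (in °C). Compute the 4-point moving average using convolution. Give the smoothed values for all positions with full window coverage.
4-point moving average kernel = [1, 1, 1, 1]. Apply in 'valid' mode (full window coverage): avg[0] = (14 + 8 + 13 + 3) / 4 = 9.5; avg[1] = (8 + 13 + 3 + 9) / 4 = 8.25; avg[2] = (13 + 3 + 9 + 8) / 4 = 8.25; avg[3] = (3 + 9 + 8 + 15) / 4 = 8.75; avg[4] = (9 + 8 + 15 + 6) / 4 = 9.5. Smoothed values: [9.5, 8.25, 8.25, 8.75, 9.5]

[9.5, 8.25, 8.25, 8.75, 9.5]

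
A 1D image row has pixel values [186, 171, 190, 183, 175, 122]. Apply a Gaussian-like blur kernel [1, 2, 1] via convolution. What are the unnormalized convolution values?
Convolve image row [186, 171, 190, 183, 175, 122] with kernel [1, 2, 1]: y[0] = 186×1 = 186; y[1] = 186×2 + 171×1 = 543; y[2] = 186×1 + 171×2 + 190×1 = 718; y[3] = 171×1 + 190×2 + 183×1 = 734; y[4] = 190×1 + 183×2 + 175×1 = 731; y[5] = 183×1 + 175×2 + 122×1 = 655; y[6] = 175×1 + 122×2 = 419; y[7] = 122×1 = 122 → [186, 543, 718, 734, 731, 655, 419, 122]. Normalization factor = sum(kernel) = 4.

[186, 543, 718, 734, 731, 655, 419, 122]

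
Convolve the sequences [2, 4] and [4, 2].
y[0] = 2×4 = 8; y[1] = 2×2 + 4×4 = 20; y[2] = 4×2 = 8

[8, 20, 8]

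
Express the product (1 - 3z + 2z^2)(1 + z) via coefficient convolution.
Ascending coefficients: a = [1, -3, 2], b = [1, 1]. c[0] = 1×1 = 1; c[1] = 1×1 + -3×1 = -2; c[2] = -3×1 + 2×1 = -1; c[3] = 2×1 = 2. Result coefficients: [1, -2, -1, 2] → 1 - 2z - z^2 + 2z^3

1 - 2z - z^2 + 2z^3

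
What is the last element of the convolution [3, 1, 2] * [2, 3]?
Use y[k] = Σ_i a[i]·b[k-i] at k=3. y[3] = 2×3 = 6

6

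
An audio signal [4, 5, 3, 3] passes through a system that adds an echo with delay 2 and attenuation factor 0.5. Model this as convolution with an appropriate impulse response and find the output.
Direct-path + delayed-attenuated-path model → impulse response h = [1, 0, 0.5] (1 at lag 0, 0.5 at lag 2). Output y[n] = x[n] + 0.5·x[n - 2] (with x[n] = 0 outside 0..3): y[0] = 4 + 0.5×0 = 4; y[1] = 5 + 0.5×0 = 5; y[2] = 3 + 0.5×4 = 5.0; y[3] = 3 + 0.5×5 = 5.5; y[4] = 0 + 0.5×3 = 1.5; y[5] = 0 + 0.5×3 = 1.5. So y = [4, 5, 5.0, 5.5, 1.5, 1.5]

[4, 5, 5.0, 5.5, 1.5, 1.5]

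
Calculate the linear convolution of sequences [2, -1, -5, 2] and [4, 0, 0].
y[0] = 2×4 = 8; y[1] = 2×0 + -1×4 = -4; y[2] = 2×0 + -1×0 + -5×4 = -20; y[3] = -1×0 + -5×0 + 2×4 = 8; y[4] = -5×0 + 2×0 = 0; y[5] = 2×0 = 0

[8, -4, -20, 8, 0, 0]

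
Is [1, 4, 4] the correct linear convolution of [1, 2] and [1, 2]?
Recompute linear convolution of [1, 2] and [1, 2]: y[0] = 1×1 = 1; y[1] = 1×2 + 2×1 = 4; y[2] = 2×2 = 4 → [1, 4, 4]. Given [1, 4, 4] matches, so answer: Yes

Yes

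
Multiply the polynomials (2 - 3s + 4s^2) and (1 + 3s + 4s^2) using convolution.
Ascending coefficients: a = [2, -3, 4], b = [1, 3, 4]. c[0] = 2×1 = 2; c[1] = 2×3 + -3×1 = 3; c[2] = 2×4 + -3×3 + 4×1 = 3; c[3] = -3×4 + 4×3 = 0; c[4] = 4×4 = 16. Result coefficients: [2, 3, 3, 0, 16] → 2 + 3s + 3s^2 + 16s^4

2 + 3s + 3s^2 + 16s^4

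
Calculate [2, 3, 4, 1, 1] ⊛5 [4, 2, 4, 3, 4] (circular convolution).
Use y[k] = Σ_j s[j]·t[(k-j) mod 5]. y[0] = 2×4 + 3×4 + 4×3 + 1×4 + 1×2 = 38; y[1] = 2×2 + 3×4 + 4×4 + 1×3 + 1×4 = 39; y[2] = 2×4 + 3×2 + 4×4 + 1×4 + 1×3 = 37; y[3] = 2×3 + 3×4 + 4×2 + 1×4 + 1×4 = 34; y[4] = 2×4 + 3×3 + 4×4 + 1×2 + 1×4 = 39. Result: [38, 39, 37, 34, 39]

[38, 39, 37, 34, 39]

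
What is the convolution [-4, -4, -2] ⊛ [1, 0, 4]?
y[0] = -4×1 = -4; y[1] = -4×0 + -4×1 = -4; y[2] = -4×4 + -4×0 + -2×1 = -18; y[3] = -4×4 + -2×0 = -16; y[4] = -2×4 = -8

[-4, -4, -18, -16, -8]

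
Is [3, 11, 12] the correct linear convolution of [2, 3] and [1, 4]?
Recompute linear convolution of [2, 3] and [1, 4]: y[0] = 2×1 = 2; y[1] = 2×4 + 3×1 = 11; y[2] = 3×4 = 12 → [2, 11, 12]. Compare to given [3, 11, 12]: they differ at index 0: given 3, correct 2, so answer: No

No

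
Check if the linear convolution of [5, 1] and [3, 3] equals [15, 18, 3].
Recompute linear convolution of [5, 1] and [3, 3]: y[0] = 5×3 = 15; y[1] = 5×3 + 1×3 = 18; y[2] = 1×3 = 3 → [15, 18, 3]. Given [15, 18, 3] matches, so answer: Yes

Yes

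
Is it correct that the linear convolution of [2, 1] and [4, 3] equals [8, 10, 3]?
Recompute linear convolution of [2, 1] and [4, 3]: y[0] = 2×4 = 8; y[1] = 2×3 + 1×4 = 10; y[2] = 1×3 = 3 → [8, 10, 3]. Given [8, 10, 3] matches, so answer: Yes

Yes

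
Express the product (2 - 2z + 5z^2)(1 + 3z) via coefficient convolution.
Ascending coefficients: a = [2, -2, 5], b = [1, 3]. c[0] = 2×1 = 2; c[1] = 2×3 + -2×1 = 4; c[2] = -2×3 + 5×1 = -1; c[3] = 5×3 = 15. Result coefficients: [2, 4, -1, 15] → 2 + 4z - z^2 + 15z^3

2 + 4z - z^2 + 15z^3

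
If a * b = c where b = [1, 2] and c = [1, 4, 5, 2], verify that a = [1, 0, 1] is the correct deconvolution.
Forward-compute [1, 0, 1] * [1, 2]: c[0] = 1×1 = 1; c[1] = 1×2 + 0×1 = 2; c[2] = 0×2 + 1×1 = 1; c[3] = 1×2 = 2 → [1, 2, 1, 2]. Does not match given c = [1, 4, 5, 2].

Not verified. [1, 0, 1] * [1, 2] = [1, 2, 1, 2], which differs from [1, 4, 5, 2] at index 1.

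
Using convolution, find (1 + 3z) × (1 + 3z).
Ascending coefficients: a = [1, 3], b = [1, 3]. c[0] = 1×1 = 1; c[1] = 1×3 + 3×1 = 6; c[2] = 3×3 = 9. Result coefficients: [1, 6, 9] → 1 + 6z + 9z^2

1 + 6z + 9z^2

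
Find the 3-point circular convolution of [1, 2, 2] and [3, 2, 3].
Use y[k] = Σ_j x[j]·h[(k-j) mod 3]. y[0] = 1×3 + 2×3 + 2×2 = 13; y[1] = 1×2 + 2×3 + 2×3 = 14; y[2] = 1×3 + 2×2 + 2×3 = 13. Result: [13, 14, 13]

[13, 14, 13]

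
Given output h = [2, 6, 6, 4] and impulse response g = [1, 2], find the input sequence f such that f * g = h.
Deconvolve h=[2, 6, 6, 4] by g=[1, 2]. Since g[0]=1, solve forward: f[0] = h[0] / 1 = 2; f[1] = (h[1] - 2×2) / 1 = 2; f[2] = (h[2] - 2×2) / 1 = 2. So f = [2, 2, 2]. Check by forward convolution: h[0] = 2×1 = 2; h[1] = 2×2 + 2×1 = 6; h[2] = 2×2 + 2×1 = 6; h[3] = 2×2 = 4

[2, 2, 2]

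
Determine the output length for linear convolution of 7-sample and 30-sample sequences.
Linear/full convolution length: m + n - 1 = 7 + 30 - 1 = 36

36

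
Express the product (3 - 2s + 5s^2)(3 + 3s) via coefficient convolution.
Ascending coefficients: a = [3, -2, 5], b = [3, 3]. c[0] = 3×3 = 9; c[1] = 3×3 + -2×3 = 3; c[2] = -2×3 + 5×3 = 9; c[3] = 5×3 = 15. Result coefficients: [9, 3, 9, 15] → 9 + 3s + 9s^2 + 15s^3

9 + 3s + 9s^2 + 15s^3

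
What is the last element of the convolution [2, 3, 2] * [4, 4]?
Use y[k] = Σ_i a[i]·b[k-i] at k=3. y[3] = 2×4 = 8

8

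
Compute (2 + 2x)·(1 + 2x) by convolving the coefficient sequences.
Ascending coefficients: a = [2, 2], b = [1, 2]. c[0] = 2×1 = 2; c[1] = 2×2 + 2×1 = 6; c[2] = 2×2 = 4. Result coefficients: [2, 6, 4] → 2 + 6x + 4x^2

2 + 6x + 4x^2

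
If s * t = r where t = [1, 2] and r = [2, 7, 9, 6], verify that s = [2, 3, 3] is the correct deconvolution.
Forward-compute [2, 3, 3] * [1, 2]: r[0] = 2×1 = 2; r[1] = 2×2 + 3×1 = 7; r[2] = 3×2 + 3×1 = 9; r[3] = 3×2 = 6 → [2, 7, 9, 6]. Matches given r = [2, 7, 9, 6], so verified.

Verified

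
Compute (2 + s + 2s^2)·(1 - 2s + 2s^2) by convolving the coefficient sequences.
Ascending coefficients: a = [2, 1, 2], b = [1, -2, 2]. c[0] = 2×1 = 2; c[1] = 2×-2 + 1×1 = -3; c[2] = 2×2 + 1×-2 + 2×1 = 4; c[3] = 1×2 + 2×-2 = -2; c[4] = 2×2 = 4. Result coefficients: [2, -3, 4, -2, 4] → 2 - 3s + 4s^2 - 2s^3 + 4s^4

2 - 3s + 4s^2 - 2s^3 + 4s^4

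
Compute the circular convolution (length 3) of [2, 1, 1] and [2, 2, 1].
Use y[k] = Σ_j a[j]·b[(k-j) mod 3]. y[0] = 2×2 + 1×1 + 1×2 = 7; y[1] = 2×2 + 1×2 + 1×1 = 7; y[2] = 2×1 + 1×2 + 1×2 = 6. Result: [7, 7, 6]

[7, 7, 6]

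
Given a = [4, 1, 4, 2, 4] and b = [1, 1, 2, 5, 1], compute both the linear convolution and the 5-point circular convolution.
Linear: y_lin[0] = 4×1 = 4; y_lin[1] = 4×1 + 1×1 = 5; y_lin[2] = 4×2 + 1×1 + 4×1 = 13; y_lin[3] = 4×5 + 1×2 + 4×1 + 2×1 = 28; y_lin[4] = 4×1 + 1×5 + 4×2 + 2×1 + 4×1 = 23; y_lin[5] = 1×1 + 4×5 + 2×2 + 4×1 = 29; y_lin[6] = 4×1 + 2×5 + 4×2 = 22; y_lin[7] = 2×1 + 4×5 = 22; y_lin[8] = 4×1 = 4 → [4, 5, 13, 28, 23, 29, 22, 22, 4]. Circular (length 5): y[0] = 4×1 + 1×1 + 4×5 + 2×2 + 4×1 = 33; y[1] = 4×1 + 1×1 + 4×1 + 2×5 + 4×2 = 27; y[2] = 4×2 + 1×1 + 4×1 + 2×1 + 4×5 = 35; y[3] = 4×5 + 1×2 + 4×1 + 2×1 + 4×1 = 32; y[4] = 4×1 + 1×5 + 4×2 + 2×1 + 4×1 = 23 → [33, 27, 35, 32, 23]

Linear: [4, 5, 13, 28, 23, 29, 22, 22, 4], Circular: [33, 27, 35, 32, 23]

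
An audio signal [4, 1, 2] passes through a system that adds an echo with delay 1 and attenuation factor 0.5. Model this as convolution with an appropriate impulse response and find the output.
Direct-path + delayed-attenuated-path model → impulse response h = [1, 0.5] (1 at lag 0, 0.5 at lag 1). Output y[n] = x[n] + 0.5·x[n - 1] (with x[n] = 0 outside 0..2): y[0] = 4 + 0.5×0 = 4; y[1] = 1 + 0.5×4 = 3.0; y[2] = 2 + 0.5×1 = 2.5; y[3] = 0 + 0.5×2 = 1.0. So y = [4, 3.0, 2.5, 1.0]

[4, 3.0, 2.5, 1.0]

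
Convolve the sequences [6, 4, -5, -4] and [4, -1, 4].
y[0] = 6×4 = 24; y[1] = 6×-1 + 4×4 = 10; y[2] = 6×4 + 4×-1 + -5×4 = 0; y[3] = 4×4 + -5×-1 + -4×4 = 5; y[4] = -5×4 + -4×-1 = -16; y[5] = -4×4 = -16

[24, 10, 0, 5, -16, -16]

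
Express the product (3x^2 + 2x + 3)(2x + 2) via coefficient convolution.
Ascending coefficients: a = [3, 2, 3], b = [2, 2]. c[0] = 3×2 = 6; c[1] = 3×2 + 2×2 = 10; c[2] = 2×2 + 3×2 = 10; c[3] = 3×2 = 6. Result coefficients: [6, 10, 10, 6] → 6x^3 + 10x^2 + 10x + 6

6x^3 + 10x^2 + 10x + 6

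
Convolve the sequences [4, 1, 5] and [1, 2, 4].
y[0] = 4×1 = 4; y[1] = 4×2 + 1×1 = 9; y[2] = 4×4 + 1×2 + 5×1 = 23; y[3] = 1×4 + 5×2 = 14; y[4] = 5×4 = 20

[4, 9, 23, 14, 20]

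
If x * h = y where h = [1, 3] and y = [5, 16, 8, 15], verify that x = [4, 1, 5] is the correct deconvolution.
Forward-compute [4, 1, 5] * [1, 3]: y[0] = 4×1 = 4; y[1] = 4×3 + 1×1 = 13; y[2] = 1×3 + 5×1 = 8; y[3] = 5×3 = 15 → [4, 13, 8, 15]. Does not match given y = [5, 16, 8, 15].

Not verified. [4, 1, 5] * [1, 3] = [4, 13, 8, 15], which differs from [5, 16, 8, 15] at index 0.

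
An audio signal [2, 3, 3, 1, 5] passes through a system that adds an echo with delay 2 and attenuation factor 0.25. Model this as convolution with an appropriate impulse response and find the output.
Direct-path + delayed-attenuated-path model → impulse response h = [1, 0, 0.25] (1 at lag 0, 0.25 at lag 2). Output y[n] = x[n] + 0.25·x[n - 2] (with x[n] = 0 outside 0..4): y[0] = 2 + 0.25×0 = 2; y[1] = 3 + 0.25×0 = 3; y[2] = 3 + 0.25×2 = 3.5; y[3] = 1 + 0.25×3 = 1.75; y[4] = 5 + 0.25×3 = 5.75; y[5] = 0 + 0.25×1 = 0.25; y[6] = 0 + 0.25×5 = 1.25. So y = [2, 3, 3.5, 1.75, 5.75, 0.25, 1.25]

[2, 3, 3.5, 1.75, 5.75, 0.25, 1.25]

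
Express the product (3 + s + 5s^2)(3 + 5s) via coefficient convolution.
Ascending coefficients: a = [3, 1, 5], b = [3, 5]. c[0] = 3×3 = 9; c[1] = 3×5 + 1×3 = 18; c[2] = 1×5 + 5×3 = 20; c[3] = 5×5 = 25. Result coefficients: [9, 18, 20, 25] → 9 + 18s + 20s^2 + 25s^3

9 + 18s + 20s^2 + 25s^3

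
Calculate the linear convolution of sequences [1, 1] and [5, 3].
y[0] = 1×5 = 5; y[1] = 1×3 + 1×5 = 8; y[2] = 1×3 = 3

[5, 8, 3]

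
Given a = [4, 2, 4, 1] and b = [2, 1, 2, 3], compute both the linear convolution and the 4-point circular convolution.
Linear: y_lin[0] = 4×2 = 8; y_lin[1] = 4×1 + 2×2 = 8; y_lin[2] = 4×2 + 2×1 + 4×2 = 18; y_lin[3] = 4×3 + 2×2 + 4×1 + 1×2 = 22; y_lin[4] = 2×3 + 4×2 + 1×1 = 15; y_lin[5] = 4×3 + 1×2 = 14; y_lin[6] = 1×3 = 3 → [8, 8, 18, 22, 15, 14, 3]. Circular (length 4): y[0] = 4×2 + 2×3 + 4×2 + 1×1 = 23; y[1] = 4×1 + 2×2 + 4×3 + 1×2 = 22; y[2] = 4×2 + 2×1 + 4×2 + 1×3 = 21; y[3] = 4×3 + 2×2 + 4×1 + 1×2 = 22 → [23, 22, 21, 22]

Linear: [8, 8, 18, 22, 15, 14, 3], Circular: [23, 22, 21, 22]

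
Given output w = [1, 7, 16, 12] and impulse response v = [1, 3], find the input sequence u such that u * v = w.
Deconvolve w=[1, 7, 16, 12] by v=[1, 3]. Since v[0]=1, solve forward: u[0] = w[0] / 1 = 1; u[1] = (w[1] - 1×3) / 1 = 4; u[2] = (w[2] - 4×3) / 1 = 4. So u = [1, 4, 4]. Check by forward convolution: w[0] = 1×1 = 1; w[1] = 1×3 + 4×1 = 7; w[2] = 4×3 + 4×1 = 16; w[3] = 4×3 = 12

[1, 4, 4]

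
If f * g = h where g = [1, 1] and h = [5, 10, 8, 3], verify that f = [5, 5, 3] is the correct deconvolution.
Forward-compute [5, 5, 3] * [1, 1]: h[0] = 5×1 = 5; h[1] = 5×1 + 5×1 = 10; h[2] = 5×1 + 3×1 = 8; h[3] = 3×1 = 3 → [5, 10, 8, 3]. Matches given h = [5, 10, 8, 3], so verified.

Verified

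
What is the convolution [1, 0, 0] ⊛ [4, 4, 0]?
y[0] = 1×4 = 4; y[1] = 1×4 + 0×4 = 4; y[2] = 1×0 + 0×4 + 0×4 = 0; y[3] = 0×0 + 0×4 = 0; y[4] = 0×0 = 0

[4, 4, 0, 0, 0]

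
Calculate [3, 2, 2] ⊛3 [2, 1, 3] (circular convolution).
Use y[k] = Σ_j a[j]·b[(k-j) mod 3]. y[0] = 3×2 + 2×3 + 2×1 = 14; y[1] = 3×1 + 2×2 + 2×3 = 13; y[2] = 3×3 + 2×1 + 2×2 = 15. Result: [14, 13, 15]

[14, 13, 15]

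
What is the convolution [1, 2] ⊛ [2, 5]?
y[0] = 1×2 = 2; y[1] = 1×5 + 2×2 = 9; y[2] = 2×5 = 10

[2, 9, 10]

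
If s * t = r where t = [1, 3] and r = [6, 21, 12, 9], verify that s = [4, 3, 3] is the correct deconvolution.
Forward-compute [4, 3, 3] * [1, 3]: r[0] = 4×1 = 4; r[1] = 4×3 + 3×1 = 15; r[2] = 3×3 + 3×1 = 12; r[3] = 3×3 = 9 → [4, 15, 12, 9]. Does not match given r = [6, 21, 12, 9].

Not verified. [4, 3, 3] * [1, 3] = [4, 15, 12, 9], which differs from [6, 21, 12, 9] at index 0.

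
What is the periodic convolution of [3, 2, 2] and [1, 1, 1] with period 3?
Use y[k] = Σ_j s[j]·t[(k-j) mod 3]. y[0] = 3×1 + 2×1 + 2×1 = 7; y[1] = 3×1 + 2×1 + 2×1 = 7; y[2] = 3×1 + 2×1 + 2×1 = 7. Result: [7, 7, 7]

[7, 7, 7]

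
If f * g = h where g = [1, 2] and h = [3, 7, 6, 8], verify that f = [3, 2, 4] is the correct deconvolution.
Forward-compute [3, 2, 4] * [1, 2]: h[0] = 3×1 = 3; h[1] = 3×2 + 2×1 = 8; h[2] = 2×2 + 4×1 = 8; h[3] = 4×2 = 8 → [3, 8, 8, 8]. Does not match given h = [3, 7, 6, 8].

Not verified. [3, 2, 4] * [1, 2] = [3, 8, 8, 8], which differs from [3, 7, 6, 8] at index 1.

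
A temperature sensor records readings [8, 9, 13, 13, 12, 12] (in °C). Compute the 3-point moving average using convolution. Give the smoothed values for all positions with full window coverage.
3-point moving average kernel = [1, 1, 1]. Apply in 'valid' mode (full window coverage): avg[0] = (8 + 9 + 13) / 3 = 10.0; avg[1] = (9 + 13 + 13) / 3 = 11.67; avg[2] = (13 + 13 + 12) / 3 = 12.67; avg[3] = (13 + 12 + 12) / 3 = 12.33. Smoothed values: [10.0, 11.67, 12.67, 12.33]

[10.0, 11.67, 12.67, 12.33]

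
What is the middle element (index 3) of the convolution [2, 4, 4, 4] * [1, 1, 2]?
Use y[k] = Σ_i a[i]·b[k-i] at k=3. y[3] = 4×2 + 4×1 + 4×1 = 16

16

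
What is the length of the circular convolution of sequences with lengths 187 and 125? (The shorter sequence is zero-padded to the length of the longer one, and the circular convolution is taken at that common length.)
Circular convolution (zero-padding the shorter input) has length max(m, n) = max(187, 125) = 187

187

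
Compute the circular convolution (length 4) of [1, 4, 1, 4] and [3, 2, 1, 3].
Use y[k] = Σ_j s[j]·t[(k-j) mod 4]. y[0] = 1×3 + 4×3 + 1×1 + 4×2 = 24; y[1] = 1×2 + 4×3 + 1×3 + 4×1 = 21; y[2] = 1×1 + 4×2 + 1×3 + 4×3 = 24; y[3] = 1×3 + 4×1 + 1×2 + 4×3 = 21. Result: [24, 21, 24, 21]

[24, 21, 24, 21]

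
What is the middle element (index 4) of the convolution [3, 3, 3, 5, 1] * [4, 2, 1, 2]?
Use y[k] = Σ_i a[i]·b[k-i] at k=4. y[4] = 3×2 + 3×1 + 5×2 + 1×4 = 23

23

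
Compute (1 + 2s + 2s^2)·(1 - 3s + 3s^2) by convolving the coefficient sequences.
Ascending coefficients: a = [1, 2, 2], b = [1, -3, 3]. c[0] = 1×1 = 1; c[1] = 1×-3 + 2×1 = -1; c[2] = 1×3 + 2×-3 + 2×1 = -1; c[3] = 2×3 + 2×-3 = 0; c[4] = 2×3 = 6. Result coefficients: [1, -1, -1, 0, 6] → 1 - s - s^2 + 6s^4

1 - s - s^2 + 6s^4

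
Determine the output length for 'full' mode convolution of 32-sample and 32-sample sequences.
Linear/full convolution length: m + n - 1 = 32 + 32 - 1 = 63

63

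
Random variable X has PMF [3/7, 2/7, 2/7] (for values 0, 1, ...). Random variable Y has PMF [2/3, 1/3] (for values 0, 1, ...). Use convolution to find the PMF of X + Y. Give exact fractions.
P(X+Y=k) = Σ_i P(X=i)·P(Y=k-i) — a convolution of [3/7, 2/7, 2/7] and [2/3, 1/3]. P(X+Y=0) = (3/7)×(2/3) = 2/7; P(X+Y=1) = (3/7)×(1/3) + (2/7)×(2/3) = 1/7 + 4/21 = 1/3; P(X+Y=2) = (2/7)×(1/3) + (2/7)×(2/3) = 2/21 + 4/21 = 2/7; P(X+Y=3) = (2/7)×(1/3) = 2/21. PMF: [2/7, 1/3, 2/7, 2/21] (sums to 1 ✓)

[2/7, 1/3, 2/7, 2/21]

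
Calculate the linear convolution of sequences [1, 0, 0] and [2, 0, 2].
y[0] = 1×2 = 2; y[1] = 1×0 + 0×2 = 0; y[2] = 1×2 + 0×0 + 0×2 = 2; y[3] = 0×2 + 0×0 = 0; y[4] = 0×2 = 0

[2, 0, 2, 0, 0]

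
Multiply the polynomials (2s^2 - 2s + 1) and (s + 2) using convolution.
Ascending coefficients: a = [1, -2, 2], b = [2, 1]. c[0] = 1×2 = 2; c[1] = 1×1 + -2×2 = -3; c[2] = -2×1 + 2×2 = 2; c[3] = 2×1 = 2. Result coefficients: [2, -3, 2, 2] → 2s^3 + 2s^2 - 3s + 2

2s^3 + 2s^2 - 3s + 2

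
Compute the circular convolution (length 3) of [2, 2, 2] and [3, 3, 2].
Use y[k] = Σ_j a[j]·b[(k-j) mod 3]. y[0] = 2×3 + 2×2 + 2×3 = 16; y[1] = 2×3 + 2×3 + 2×2 = 16; y[2] = 2×2 + 2×3 + 2×3 = 16. Result: [16, 16, 16]

[16, 16, 16]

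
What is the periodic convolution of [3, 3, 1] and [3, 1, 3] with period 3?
Use y[k] = Σ_j f[j]·g[(k-j) mod 3]. y[0] = 3×3 + 3×3 + 1×1 = 19; y[1] = 3×1 + 3×3 + 1×3 = 15; y[2] = 3×3 + 3×1 + 1×3 = 15. Result: [19, 15, 15]

[19, 15, 15]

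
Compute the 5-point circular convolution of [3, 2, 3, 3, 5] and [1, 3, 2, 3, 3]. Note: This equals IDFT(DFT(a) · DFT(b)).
Either evaluate y[k] = Σ_j a[j]·b[(k-j) mod 5] directly, or use IDFT(DFT(a) · DFT(b)). y[0] = 3×1 + 2×3 + 3×3 + 3×2 + 5×3 = 39; y[1] = 3×3 + 2×1 + 3×3 + 3×3 + 5×2 = 39; y[2] = 3×2 + 2×3 + 3×1 + 3×3 + 5×3 = 39; y[3] = 3×3 + 2×2 + 3×3 + 3×1 + 5×3 = 40; y[4] = 3×3 + 2×3 + 3×2 + 3×3 + 5×1 = 35. Result: [39, 39, 39, 40, 35]

[39, 39, 39, 40, 35]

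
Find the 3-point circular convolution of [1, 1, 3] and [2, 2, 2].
Use y[k] = Σ_j f[j]·g[(k-j) mod 3]. y[0] = 1×2 + 1×2 + 3×2 = 10; y[1] = 1×2 + 1×2 + 3×2 = 10; y[2] = 1×2 + 1×2 + 3×2 = 10. Result: [10, 10, 10]

[10, 10, 10]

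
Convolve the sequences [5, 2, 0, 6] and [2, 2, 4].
y[0] = 5×2 = 10; y[1] = 5×2 + 2×2 = 14; y[2] = 5×4 + 2×2 + 0×2 = 24; y[3] = 2×4 + 0×2 + 6×2 = 20; y[4] = 0×4 + 6×2 = 12; y[5] = 6×4 = 24

[10, 14, 24, 20, 12, 24]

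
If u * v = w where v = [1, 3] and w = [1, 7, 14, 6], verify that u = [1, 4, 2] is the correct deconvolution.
Forward-compute [1, 4, 2] * [1, 3]: w[0] = 1×1 = 1; w[1] = 1×3 + 4×1 = 7; w[2] = 4×3 + 2×1 = 14; w[3] = 2×3 = 6 → [1, 7, 14, 6]. Matches given w = [1, 7, 14, 6], so verified.

Verified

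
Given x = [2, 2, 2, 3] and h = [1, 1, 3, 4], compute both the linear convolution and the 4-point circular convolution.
Linear: y_lin[0] = 2×1 = 2; y_lin[1] = 2×1 + 2×1 = 4; y_lin[2] = 2×3 + 2×1 + 2×1 = 10; y_lin[3] = 2×4 + 2×3 + 2×1 + 3×1 = 19; y_lin[4] = 2×4 + 2×3 + 3×1 = 17; y_lin[5] = 2×4 + 3×3 = 17; y_lin[6] = 3×4 = 12 → [2, 4, 10, 19, 17, 17, 12]. Circular (length 4): y[0] = 2×1 + 2×4 + 2×3 + 3×1 = 19; y[1] = 2×1 + 2×1 + 2×4 + 3×3 = 21; y[2] = 2×3 + 2×1 + 2×1 + 3×4 = 22; y[3] = 2×4 + 2×3 + 2×1 + 3×1 = 19 → [19, 21, 22, 19]

Linear: [2, 4, 10, 19, 17, 17, 12], Circular: [19, 21, 22, 19]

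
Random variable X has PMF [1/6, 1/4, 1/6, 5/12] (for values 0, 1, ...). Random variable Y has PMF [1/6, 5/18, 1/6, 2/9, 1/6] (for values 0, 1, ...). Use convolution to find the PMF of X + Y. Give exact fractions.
P(X+Y=k) = Σ_i P(X=i)·P(Y=k-i) — a convolution of [1/6, 1/4, 1/6, 5/12] and [1/6, 5/18, 1/6, 2/9, 1/6]. P(X+Y=0) = (1/6)×(1/6) = 1/36; P(X+Y=1) = (1/6)×(5/18) + (1/4)×(1/6) = 5/108 + 1/24 = 19/216; P(X+Y=2) = (1/6)×(1/6) + (1/4)×(5/18) + (1/6)×(1/6) = 1/36 + 5/72 + 1/36 = 1/8; P(X+Y=3) = (1/6)×(2/9) + (1/4)×(1/6) + (1/6)×(5/18) + (5/12)×(1/6) = 1/27 + 1/24 + 5/108 + 5/72 = 7/36; P(X+Y=4) = (1/6)×(1/6) + (1/4)×(2/9) + (1/6)×(1/6) + (5/12)×(5/18) = 1/36 + 1/18 + 1/36 + 25/216 = 49/216; P(X+Y=5) = (1/4)×(1/6) + (1/6)×(2/9) + (5/12)×(1/6) = 1/24 + 1/27 + 5/72 = 4/27; P(X+Y=6) = (1/6)×(1/6) + (5/12)×(2/9) = 1/36 + 5/54 = 13/108; P(X+Y=7) = (5/12)×(1/6) = 5/72. PMF: [1/36, 19/216, 1/8, 7/36, 49/216, 4/27, 13/108, 5/72] (sums to 1 ✓)

[1/36, 19/216, 1/8, 7/36, 49/216, 4/27, 13/108, 5/72]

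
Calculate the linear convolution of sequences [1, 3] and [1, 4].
y[0] = 1×1 = 1; y[1] = 1×4 + 3×1 = 7; y[2] = 3×4 = 12

[1, 7, 12]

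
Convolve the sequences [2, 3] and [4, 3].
y[0] = 2×4 = 8; y[1] = 2×3 + 3×4 = 18; y[2] = 3×3 = 9

[8, 18, 9]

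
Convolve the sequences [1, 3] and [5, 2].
y[0] = 1×5 = 5; y[1] = 1×2 + 3×5 = 17; y[2] = 3×2 = 6

[5, 17, 6]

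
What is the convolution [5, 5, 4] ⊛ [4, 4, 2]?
y[0] = 5×4 = 20; y[1] = 5×4 + 5×4 = 40; y[2] = 5×2 + 5×4 + 4×4 = 46; y[3] = 5×2 + 4×4 = 26; y[4] = 4×2 = 8

[20, 40, 46, 26, 8]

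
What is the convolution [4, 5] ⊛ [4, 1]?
y[0] = 4×4 = 16; y[1] = 4×1 + 5×4 = 24; y[2] = 5×1 = 5

[16, 24, 5]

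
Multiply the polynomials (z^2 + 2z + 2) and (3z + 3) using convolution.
Ascending coefficients: a = [2, 2, 1], b = [3, 3]. c[0] = 2×3 = 6; c[1] = 2×3 + 2×3 = 12; c[2] = 2×3 + 1×3 = 9; c[3] = 1×3 = 3. Result coefficients: [6, 12, 9, 3] → 3z^3 + 9z^2 + 12z + 6

3z^3 + 9z^2 + 12z + 6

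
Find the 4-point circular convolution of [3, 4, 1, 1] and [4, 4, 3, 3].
Use y[k] = Σ_j x[j]·h[(k-j) mod 4]. y[0] = 3×4 + 4×3 + 1×3 + 1×4 = 31; y[1] = 3×4 + 4×4 + 1×3 + 1×3 = 34; y[2] = 3×3 + 4×4 + 1×4 + 1×3 = 32; y[3] = 3×3 + 4×3 + 1×4 + 1×4 = 29. Result: [31, 34, 32, 29]

[31, 34, 32, 29]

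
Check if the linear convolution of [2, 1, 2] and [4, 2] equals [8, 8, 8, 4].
Recompute linear convolution of [2, 1, 2] and [4, 2]: y[0] = 2×4 = 8; y[1] = 2×2 + 1×4 = 8; y[2] = 1×2 + 2×4 = 10; y[3] = 2×2 = 4 → [8, 8, 10, 4]. Compare to given [8, 8, 8, 4]: they differ at index 2: given 8, correct 10, so answer: No

No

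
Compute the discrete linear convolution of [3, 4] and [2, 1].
y[0] = 3×2 = 6; y[1] = 3×1 + 4×2 = 11; y[2] = 4×1 = 4

[6, 11, 4]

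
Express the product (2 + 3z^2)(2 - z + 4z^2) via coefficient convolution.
Ascending coefficients: a = [2, 0, 3], b = [2, -1, 4]. c[0] = 2×2 = 4; c[1] = 2×-1 + 0×2 = -2; c[2] = 2×4 + 0×-1 + 3×2 = 14; c[3] = 0×4 + 3×-1 = -3; c[4] = 3×4 = 12. Result coefficients: [4, -2, 14, -3, 12] → 4 - 2z + 14z^2 - 3z^3 + 12z^4

4 - 2z + 14z^2 - 3z^3 + 12z^4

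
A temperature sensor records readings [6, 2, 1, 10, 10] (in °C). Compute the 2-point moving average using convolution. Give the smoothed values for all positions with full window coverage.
2-point moving average kernel = [1, 1]. Apply in 'valid' mode (full window coverage): avg[0] = (6 + 2) / 2 = 4.0; avg[1] = (2 + 1) / 2 = 1.5; avg[2] = (1 + 10) / 2 = 5.5; avg[3] = (10 + 10) / 2 = 10.0. Smoothed values: [4.0, 1.5, 5.5, 10.0]

[4.0, 1.5, 5.5, 10.0]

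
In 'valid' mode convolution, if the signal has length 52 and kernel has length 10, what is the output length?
'Valid' mode counts only positions where the kernel fully overlaps the signal: m - n + 1 = 52 - 10 + 1 = 43

43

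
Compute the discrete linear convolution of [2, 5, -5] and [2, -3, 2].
y[0] = 2×2 = 4; y[1] = 2×-3 + 5×2 = 4; y[2] = 2×2 + 5×-3 + -5×2 = -21; y[3] = 5×2 + -5×-3 = 25; y[4] = -5×2 = -10

[4, 4, -21, 25, -10]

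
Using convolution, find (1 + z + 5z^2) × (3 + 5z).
Ascending coefficients: a = [1, 1, 5], b = [3, 5]. c[0] = 1×3 = 3; c[1] = 1×5 + 1×3 = 8; c[2] = 1×5 + 5×3 = 20; c[3] = 5×5 = 25. Result coefficients: [3, 8, 20, 25] → 3 + 8z + 20z^2 + 25z^3

3 + 8z + 20z^2 + 25z^3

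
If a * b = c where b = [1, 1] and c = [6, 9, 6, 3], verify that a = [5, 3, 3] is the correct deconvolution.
Forward-compute [5, 3, 3] * [1, 1]: c[0] = 5×1 = 5; c[1] = 5×1 + 3×1 = 8; c[2] = 3×1 + 3×1 = 6; c[3] = 3×1 = 3 → [5, 8, 6, 3]. Does not match given c = [6, 9, 6, 3].

Not verified. [5, 3, 3] * [1, 1] = [5, 8, 6, 3], which differs from [6, 9, 6, 3] at index 0.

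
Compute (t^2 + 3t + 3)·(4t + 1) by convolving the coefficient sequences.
Ascending coefficients: a = [3, 3, 1], b = [1, 4]. c[0] = 3×1 = 3; c[1] = 3×4 + 3×1 = 15; c[2] = 3×4 + 1×1 = 13; c[3] = 1×4 = 4. Result coefficients: [3, 15, 13, 4] → 4t^3 + 13t^2 + 15t + 3

4t^3 + 13t^2 + 15t + 3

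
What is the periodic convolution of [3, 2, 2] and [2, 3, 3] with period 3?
Use y[k] = Σ_j x[j]·h[(k-j) mod 3]. y[0] = 3×2 + 2×3 + 2×3 = 18; y[1] = 3×3 + 2×2 + 2×3 = 19; y[2] = 3×3 + 2×3 + 2×2 = 19. Result: [18, 19, 19]

[18, 19, 19]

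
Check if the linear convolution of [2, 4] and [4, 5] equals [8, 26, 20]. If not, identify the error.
Recompute linear convolution of [2, 4] and [4, 5]: y[0] = 2×4 = 8; y[1] = 2×5 + 4×4 = 26; y[2] = 4×5 = 20 → [8, 26, 20]. Given [8, 26, 20] matches, so answer: Yes

Yes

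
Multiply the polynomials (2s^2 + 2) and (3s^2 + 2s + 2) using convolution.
Ascending coefficients: a = [2, 0, 2], b = [2, 2, 3]. c[0] = 2×2 = 4; c[1] = 2×2 + 0×2 = 4; c[2] = 2×3 + 0×2 + 2×2 = 10; c[3] = 0×3 + 2×2 = 4; c[4] = 2×3 = 6. Result coefficients: [4, 4, 10, 4, 6] → 6s^4 + 4s^3 + 10s^2 + 4s + 4

6s^4 + 4s^3 + 10s^2 + 4s + 4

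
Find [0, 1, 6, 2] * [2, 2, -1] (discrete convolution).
y[0] = 0×2 = 0; y[1] = 0×2 + 1×2 = 2; y[2] = 0×-1 + 1×2 + 6×2 = 14; y[3] = 1×-1 + 6×2 + 2×2 = 15; y[4] = 6×-1 + 2×2 = -2; y[5] = 2×-1 = -2

[0, 2, 14, 15, -2, -2]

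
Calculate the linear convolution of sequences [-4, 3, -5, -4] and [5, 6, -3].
y[0] = -4×5 = -20; y[1] = -4×6 + 3×5 = -9; y[2] = -4×-3 + 3×6 + -5×5 = 5; y[3] = 3×-3 + -5×6 + -4×5 = -59; y[4] = -5×-3 + -4×6 = -9; y[5] = -4×-3 = 12

[-20, -9, 5, -59, -9, 12]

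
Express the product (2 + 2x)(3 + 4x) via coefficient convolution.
Ascending coefficients: a = [2, 2], b = [3, 4]. c[0] = 2×3 = 6; c[1] = 2×4 + 2×3 = 14; c[2] = 2×4 = 8. Result coefficients: [6, 14, 8] → 6 + 14x + 8x^2

6 + 14x + 8x^2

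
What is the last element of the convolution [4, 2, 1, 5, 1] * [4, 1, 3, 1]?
Use y[k] = Σ_i a[i]·b[k-i] at k=7. y[7] = 1×1 = 1

1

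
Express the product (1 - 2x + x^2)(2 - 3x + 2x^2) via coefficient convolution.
Ascending coefficients: a = [1, -2, 1], b = [2, -3, 2]. c[0] = 1×2 = 2; c[1] = 1×-3 + -2×2 = -7; c[2] = 1×2 + -2×-3 + 1×2 = 10; c[3] = -2×2 + 1×-3 = -7; c[4] = 1×2 = 2. Result coefficients: [2, -7, 10, -7, 2] → 2 - 7x + 10x^2 - 7x^3 + 2x^4

2 - 7x + 10x^2 - 7x^3 + 2x^4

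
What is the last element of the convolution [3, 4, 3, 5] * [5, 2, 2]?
Use y[k] = Σ_i a[i]·b[k-i] at k=5. y[5] = 5×2 = 10

10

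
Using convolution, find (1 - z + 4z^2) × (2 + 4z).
Ascending coefficients: a = [1, -1, 4], b = [2, 4]. c[0] = 1×2 = 2; c[1] = 1×4 + -1×2 = 2; c[2] = -1×4 + 4×2 = 4; c[3] = 4×4 = 16. Result coefficients: [2, 2, 4, 16] → 2 + 2z + 4z^2 + 16z^3

2 + 2z + 4z^2 + 16z^3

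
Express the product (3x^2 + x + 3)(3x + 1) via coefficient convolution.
Ascending coefficients: a = [3, 1, 3], b = [1, 3]. c[0] = 3×1 = 3; c[1] = 3×3 + 1×1 = 10; c[2] = 1×3 + 3×1 = 6; c[3] = 3×3 = 9. Result coefficients: [3, 10, 6, 9] → 9x^3 + 6x^2 + 10x + 3

9x^3 + 6x^2 + 10x + 3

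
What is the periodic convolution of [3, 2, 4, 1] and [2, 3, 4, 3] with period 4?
Use y[k] = Σ_j f[j]·g[(k-j) mod 4]. y[0] = 3×2 + 2×3 + 4×4 + 1×3 = 31; y[1] = 3×3 + 2×2 + 4×3 + 1×4 = 29; y[2] = 3×4 + 2×3 + 4×2 + 1×3 = 29; y[3] = 3×3 + 2×4 + 4×3 + 1×2 = 31. Result: [31, 29, 29, 31]

[31, 29, 29, 31]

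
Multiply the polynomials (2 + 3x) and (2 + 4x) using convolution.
Ascending coefficients: a = [2, 3], b = [2, 4]. c[0] = 2×2 = 4; c[1] = 2×4 + 3×2 = 14; c[2] = 3×4 = 12. Result coefficients: [4, 14, 12] → 4 + 14x + 12x^2

4 + 14x + 12x^2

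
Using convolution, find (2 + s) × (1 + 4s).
Ascending coefficients: a = [2, 1], b = [1, 4]. c[0] = 2×1 = 2; c[1] = 2×4 + 1×1 = 9; c[2] = 1×4 = 4. Result coefficients: [2, 9, 4] → 2 + 9s + 4s^2

2 + 9s + 4s^2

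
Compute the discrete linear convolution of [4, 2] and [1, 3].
y[0] = 4×1 = 4; y[1] = 4×3 + 2×1 = 14; y[2] = 2×3 = 6

[4, 14, 6]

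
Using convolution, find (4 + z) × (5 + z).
Ascending coefficients: a = [4, 1], b = [5, 1]. c[0] = 4×5 = 20; c[1] = 4×1 + 1×5 = 9; c[2] = 1×1 = 1. Result coefficients: [20, 9, 1] → 20 + 9z + z^2

20 + 9z + z^2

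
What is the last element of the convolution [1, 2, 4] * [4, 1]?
Use y[k] = Σ_i a[i]·b[k-i] at k=3. y[3] = 4×1 = 4

4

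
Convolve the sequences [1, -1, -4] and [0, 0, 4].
y[0] = 1×0 = 0; y[1] = 1×0 + -1×0 = 0; y[2] = 1×4 + -1×0 + -4×0 = 4; y[3] = -1×4 + -4×0 = -4; y[4] = -4×4 = -16

[0, 0, 4, -4, -16]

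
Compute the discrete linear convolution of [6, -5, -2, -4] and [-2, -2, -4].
y[0] = 6×-2 = -12; y[1] = 6×-2 + -5×-2 = -2; y[2] = 6×-4 + -5×-2 + -2×-2 = -10; y[3] = -5×-4 + -2×-2 + -4×-2 = 32; y[4] = -2×-4 + -4×-2 = 16; y[5] = -4×-4 = 16

[-12, -2, -10, 32, 16, 16]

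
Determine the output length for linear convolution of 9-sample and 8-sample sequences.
Linear/full convolution length: m + n - 1 = 9 + 8 - 1 = 16

16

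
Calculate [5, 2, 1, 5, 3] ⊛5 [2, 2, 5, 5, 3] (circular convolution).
Use y[k] = Σ_j s[j]·t[(k-j) mod 5]. y[0] = 5×2 + 2×3 + 1×5 + 5×5 + 3×2 = 52; y[1] = 5×2 + 2×2 + 1×3 + 5×5 + 3×5 = 57; y[2] = 5×5 + 2×2 + 1×2 + 5×3 + 3×5 = 61; y[3] = 5×5 + 2×5 + 1×2 + 5×2 + 3×3 = 56; y[4] = 5×3 + 2×5 + 1×5 + 5×2 + 3×2 = 46. Result: [52, 57, 61, 56, 46]

[52, 57, 61, 56, 46]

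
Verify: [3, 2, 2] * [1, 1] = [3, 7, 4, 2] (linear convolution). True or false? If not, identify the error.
Recompute linear convolution of [3, 2, 2] and [1, 1]: y[0] = 3×1 = 3; y[1] = 3×1 + 2×1 = 5; y[2] = 2×1 + 2×1 = 4; y[3] = 2×1 = 2 → [3, 5, 4, 2]. Compare to given [3, 7, 4, 2]: they differ at index 1: given 7, correct 5, so answer: No

No. Error at index 1: given 7, correct 5.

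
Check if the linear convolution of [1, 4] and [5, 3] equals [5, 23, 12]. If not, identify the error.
Recompute linear convolution of [1, 4] and [5, 3]: y[0] = 1×5 = 5; y[1] = 1×3 + 4×5 = 23; y[2] = 4×3 = 12 → [5, 23, 12]. Given [5, 23, 12] matches, so answer: Yes

Yes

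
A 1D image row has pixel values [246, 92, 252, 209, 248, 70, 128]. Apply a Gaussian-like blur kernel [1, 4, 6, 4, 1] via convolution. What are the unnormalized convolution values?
Convolve image row [246, 92, 252, 209, 248, 70, 128] with kernel [1, 4, 6, 4, 1]: y[0] = 246×1 = 246; y[1] = 246×4 + 92×1 = 1076; y[2] = 246×6 + 92×4 + 252×1 = 2096; y[3] = 246×4 + 92×6 + 252×4 + 209×1 = 2753; y[4] = 246×1 + 92×4 + 252×6 + 209×4 + 248×1 = 3210; y[5] = 92×1 + 252×4 + 209×6 + 248×4 + 70×1 = 3416; y[6] = 252×1 + 209×4 + 248×6 + 70×4 + 128×1 = 2984; y[7] = 209×1 + 248×4 + 70×6 + 128×4 = 2133; y[8] = 248×1 + 70×4 + 128×6 = 1296; y[9] = 70×1 + 128×4 = 582; y[10] = 128×1 = 128 → [246, 1076, 2096, 2753, 3210, 3416, 2984, 2133, 1296, 582, 128]. Normalization factor = sum(kernel) = 16.

[246, 1076, 2096, 2753, 3210, 3416, 2984, 2133, 1296, 582, 128]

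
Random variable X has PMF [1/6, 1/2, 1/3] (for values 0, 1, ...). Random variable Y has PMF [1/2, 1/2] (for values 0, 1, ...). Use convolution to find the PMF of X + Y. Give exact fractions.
P(X+Y=k) = Σ_i P(X=i)·P(Y=k-i) — a convolution of [1/6, 1/2, 1/3] and [1/2, 1/2]. P(X+Y=0) = (1/6)×(1/2) = 1/12; P(X+Y=1) = (1/6)×(1/2) + (1/2)×(1/2) = 1/12 + 1/4 = 1/3; P(X+Y=2) = (1/2)×(1/2) + (1/3)×(1/2) = 1/4 + 1/6 = 5/12; P(X+Y=3) = (1/3)×(1/2) = 1/6. PMF: [1/12, 1/3, 5/12, 1/6] (sums to 1 ✓)

[1/12, 1/3, 5/12, 1/6]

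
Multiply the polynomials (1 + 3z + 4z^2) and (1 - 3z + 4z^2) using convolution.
Ascending coefficients: a = [1, 3, 4], b = [1, -3, 4]. c[0] = 1×1 = 1; c[1] = 1×-3 + 3×1 = 0; c[2] = 1×4 + 3×-3 + 4×1 = -1; c[3] = 3×4 + 4×-3 = 0; c[4] = 4×4 = 16. Result coefficients: [1, 0, -1, 0, 16] → 1 - z^2 + 16z^4

1 - z^2 + 16z^4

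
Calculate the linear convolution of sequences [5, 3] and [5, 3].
y[0] = 5×5 = 25; y[1] = 5×3 + 3×5 = 30; y[2] = 3×3 = 9

[25, 30, 9]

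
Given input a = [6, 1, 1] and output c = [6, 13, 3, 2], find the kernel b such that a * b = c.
Output length 4 = len(a) + len(b) - 1 ⇒ len(b) = 2. Solve b forward using b[k] = (c[k] - Σ_{i≥1} a[i]·b[k-i]) / a[0]: b[0] = c[0] / a[0] = 6 / 6 = 1; b[1] = (c[1] - 1×1) / a[0] = (13 - 1×1) / 6 = 2. So b = [1, 2]. Forward-check [6, 1, 1] * [1, 2]: c[0] = 6×1 = 6; c[1] = 6×2 + 1×1 = 13; c[2] = 1×2 + 1×1 = 3; c[3] = 1×2 = 2 → [6, 13, 3, 2] ✓

[1, 2]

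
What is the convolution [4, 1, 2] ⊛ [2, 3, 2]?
y[0] = 4×2 = 8; y[1] = 4×3 + 1×2 = 14; y[2] = 4×2 + 1×3 + 2×2 = 15; y[3] = 1×2 + 2×3 = 8; y[4] = 2×2 = 4

[8, 14, 15, 8, 4]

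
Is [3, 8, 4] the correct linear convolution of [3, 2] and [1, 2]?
Recompute linear convolution of [3, 2] and [1, 2]: y[0] = 3×1 = 3; y[1] = 3×2 + 2×1 = 8; y[2] = 2×2 = 4 → [3, 8, 4]. Given [3, 8, 4] matches, so answer: Yes

Yes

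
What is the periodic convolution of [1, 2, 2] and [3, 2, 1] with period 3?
Use y[k] = Σ_j s[j]·t[(k-j) mod 3]. y[0] = 1×3 + 2×1 + 2×2 = 9; y[1] = 1×2 + 2×3 + 2×1 = 10; y[2] = 1×1 + 2×2 + 2×3 = 11. Result: [9, 10, 11]

[9, 10, 11]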